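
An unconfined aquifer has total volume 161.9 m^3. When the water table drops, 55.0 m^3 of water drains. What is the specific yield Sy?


Specific yield Sy = Volume drained / Total volume.
Sy = 55.0 / 161.9
   = 0.3397.

0.3397


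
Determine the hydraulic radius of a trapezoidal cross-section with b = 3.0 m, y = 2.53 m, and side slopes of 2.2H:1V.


For a trapezoidal section with side slope z:
A = (b + z*y)*y = (3.0 + 2.2*2.53)*2.53 = 21.672 m^2.
P = b + 2*y*sqrt(1 + z^2) = 3.0 + 2*2.53*sqrt(1 + 2.2^2) = 15.228 m.
R = A/P = 21.672 / 15.228 = 1.4232 m.

1.4232


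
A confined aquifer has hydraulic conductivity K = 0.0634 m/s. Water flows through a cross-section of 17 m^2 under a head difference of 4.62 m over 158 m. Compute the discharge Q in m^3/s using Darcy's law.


Darcy's law: Q = K * A * i, where i = dh/L.
Hydraulic gradient i = 4.62 / 158 = 0.029241.
Q = 0.0634 * 17 * 0.029241
  = 0.0315 m^3/s.

0.0315


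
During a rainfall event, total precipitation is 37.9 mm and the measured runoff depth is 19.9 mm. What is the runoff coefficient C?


The runoff coefficient C = runoff depth / rainfall depth.
C = 19.9 / 37.9
  = 0.5251.

0.5251


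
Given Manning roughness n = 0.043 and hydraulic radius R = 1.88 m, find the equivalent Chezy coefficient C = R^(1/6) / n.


The Chezy coefficient relates to Manning's n through C = R^(1/6) / n.
R^(1/6) = 1.88^(1/6) = 1.110946.
C = 1.110946 / 0.043 = 25.84 m^(1/2)/s.

25.84


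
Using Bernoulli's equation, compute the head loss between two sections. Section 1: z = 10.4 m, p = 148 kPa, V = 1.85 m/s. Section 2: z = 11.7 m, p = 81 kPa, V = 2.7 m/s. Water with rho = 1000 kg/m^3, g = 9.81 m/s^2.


Total head at each section: H = z + p/(rho*g) + V^2/(2g).
H1 = 10.4 + 148*1000/(1000*9.81) + 1.85^2/(2*9.81)
   = 10.4 + 15.087 + 0.1744
   = 25.661 m.
H2 = 11.7 + 81*1000/(1000*9.81) + 2.7^2/(2*9.81)
   = 11.7 + 8.257 + 0.3716
   = 20.328 m.
h_L = H1 - H2 = 25.661 - 20.328 = 5.333 m.

5.333


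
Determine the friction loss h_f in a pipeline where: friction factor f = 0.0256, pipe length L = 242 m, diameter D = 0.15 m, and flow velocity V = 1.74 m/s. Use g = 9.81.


Darcy-Weisbach equation: h_f = f * (L/D) * V^2/(2g).
f * L/D = 0.0256 * 242/0.15 = 41.3013.
V^2/(2g) = 1.74^2 / (2*9.81) = 3.0276 / 19.62 = 0.1543 m.
h_f = 41.3013 * 0.1543 = 6.373 m.

6.373


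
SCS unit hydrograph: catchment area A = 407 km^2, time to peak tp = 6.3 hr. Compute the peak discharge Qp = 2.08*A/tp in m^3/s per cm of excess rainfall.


SCS formula: Qp = 2.08 * A / tp.
Qp = 2.08 * 407 / 6.3
   = 846.56 / 6.3
   = 134.37 m^3/s per cm.

134.37


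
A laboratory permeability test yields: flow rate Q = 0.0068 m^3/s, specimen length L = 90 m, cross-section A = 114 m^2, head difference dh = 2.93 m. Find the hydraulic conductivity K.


From K = Q*L / (A*dh):
Numerator: Q*L = 0.0068 * 90 = 0.612.
Denominator: A*dh = 114 * 2.93 = 334.02.
K = 0.612 / 334.02 = 0.001832 m/s.

0.001832


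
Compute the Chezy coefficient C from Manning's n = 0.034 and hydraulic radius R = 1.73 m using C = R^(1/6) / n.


The Chezy coefficient relates to Manning's n through C = R^(1/6) / n.
R^(1/6) = 1.73^(1/6) = 1.095656.
C = 1.095656 / 0.034 = 32.23 m^(1/2)/s.

32.23


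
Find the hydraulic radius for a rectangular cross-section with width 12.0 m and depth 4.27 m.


For a rectangular section:
Flow area A = b * y = 12.0 * 4.27 = 51.24 m^2.
Wetted perimeter P = b + 2y = 12.0 + 2*4.27 = 20.54 m.
Hydraulic radius R = A/P = 51.24 / 20.54 = 2.4946 m.

2.4946


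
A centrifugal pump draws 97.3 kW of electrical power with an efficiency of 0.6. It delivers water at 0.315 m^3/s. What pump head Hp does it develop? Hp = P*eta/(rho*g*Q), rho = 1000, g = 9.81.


Pump head formula: Hp = P * eta / (rho * g * Q).
Numerator: P * eta = 97.3 * 1000 * 0.6 = 58380.0 W.
Denominator: rho * g * Q = 1000 * 9.81 * 0.315 = 3090.15.
Hp = 58380.0 / 3090.15 = 18.89 m.

18.89


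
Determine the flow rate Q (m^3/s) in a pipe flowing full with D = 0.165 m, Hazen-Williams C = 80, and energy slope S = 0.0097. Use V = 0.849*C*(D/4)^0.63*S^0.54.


For a full circular pipe, R = D/4 = 0.165/4 = 0.0413 m.
V = 0.849 * 80 * 0.0413^0.63 * 0.0097^0.54
  = 0.849 * 80 * 0.134189 * 0.081819
  = 0.7457 m/s.
Pipe area A = pi*D^2/4 = pi*0.165^2/4 = 0.0214 m^2.
Q = A * V = 0.0214 * 0.7457 = 0.0159 m^3/s.

0.0159


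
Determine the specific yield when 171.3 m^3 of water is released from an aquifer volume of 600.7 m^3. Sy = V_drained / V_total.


Specific yield Sy = Volume drained / Total volume.
Sy = 171.3 / 600.7
   = 0.2852.

0.2852


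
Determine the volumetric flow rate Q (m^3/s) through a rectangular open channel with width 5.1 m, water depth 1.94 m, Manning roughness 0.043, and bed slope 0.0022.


For a rectangular channel, the cross-sectional area A = b * y = 5.1 * 1.94 = 9.89 m^2.
The wetted perimeter P = b + 2y = 5.1 + 2*1.94 = 8.98 m.
Hydraulic radius R = A/P = 9.89/8.98 = 1.1018 m.
Velocity V = (1/n)*R^(2/3)*S^(1/2) = (1/0.043)*1.1018^(2/3)*0.0022^(1/2) = 1.1636 m/s.
Discharge Q = A * V = 9.89 * 1.1636 = 11.513 m^3/s.

11.513


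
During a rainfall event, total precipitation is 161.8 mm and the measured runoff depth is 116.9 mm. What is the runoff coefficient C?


The runoff coefficient C = runoff depth / rainfall depth.
C = 116.9 / 161.8
  = 0.7225.

0.7225


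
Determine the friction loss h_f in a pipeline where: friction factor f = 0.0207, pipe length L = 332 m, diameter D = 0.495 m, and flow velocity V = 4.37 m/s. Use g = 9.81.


Darcy-Weisbach equation: h_f = f * (L/D) * V^2/(2g).
f * L/D = 0.0207 * 332/0.495 = 13.8836.
V^2/(2g) = 4.37^2 / (2*9.81) = 19.0969 / 19.62 = 0.9733 m.
h_f = 13.8836 * 0.9733 = 13.513 m.

13.513


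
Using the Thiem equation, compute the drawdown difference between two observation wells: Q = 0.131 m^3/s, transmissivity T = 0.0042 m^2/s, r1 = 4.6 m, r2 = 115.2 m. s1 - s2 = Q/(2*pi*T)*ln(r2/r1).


Thiem equation: s1 - s2 = Q/(2*pi*T) * ln(r2/r1).
ln(r2/r1) = ln(115.2/4.6) = 3.2206.
Q/(2*pi*T) = 0.131 / (2*pi*0.0042) = 0.131 / 0.0264 = 4.9641.
s1 - s2 = 4.9641 * 3.2206 = 15.9875 m.

15.9875


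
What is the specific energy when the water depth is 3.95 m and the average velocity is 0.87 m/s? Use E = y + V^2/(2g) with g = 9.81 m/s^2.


Specific energy E = y + V^2/(2g).
Velocity head = V^2/(2g) = 0.87^2 / (2*9.81) = 0.7569 / 19.62 = 0.0386 m.
E = 3.95 + 0.0386 = 3.9886 m.

3.9886


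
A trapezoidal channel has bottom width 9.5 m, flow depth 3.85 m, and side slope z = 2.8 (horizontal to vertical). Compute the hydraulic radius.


For a trapezoidal section with side slope z:
A = (b + z*y)*y = (9.5 + 2.8*3.85)*3.85 = 78.078 m^2.
P = b + 2*y*sqrt(1 + z^2) = 9.5 + 2*3.85*sqrt(1 + 2.8^2) = 32.394 m.
R = A/P = 78.078 / 32.394 = 2.4103 m.

2.4103


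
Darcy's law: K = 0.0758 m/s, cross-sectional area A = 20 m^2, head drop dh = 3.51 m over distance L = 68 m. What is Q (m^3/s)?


Darcy's law: Q = K * A * i, where i = dh/L.
Hydraulic gradient i = 3.51 / 68 = 0.051618.
Q = 0.0758 * 20 * 0.051618
  = 0.0783 m^3/s.

0.0783


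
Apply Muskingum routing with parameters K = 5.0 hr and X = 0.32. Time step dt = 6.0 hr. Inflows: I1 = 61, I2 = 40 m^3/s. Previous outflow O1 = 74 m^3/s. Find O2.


Muskingum coefficients:
denom = 2*K*(1-X) + dt = 2*5.0*(1-0.32) + 6.0 = 12.8.
C0 = (dt - 2*K*X)/denom = (6.0 - 2*5.0*0.32)/12.8 = 0.2188.
C1 = (dt + 2*K*X)/denom = (6.0 + 2*5.0*0.32)/12.8 = 0.7188.
C2 = (2*K*(1-X) - dt)/denom = 0.0625.
O2 = C0*I2 + C1*I1 + C2*O1
   = 0.2188*40 + 0.7188*61 + 0.0625*74
   = 57.22 m^3/s.

57.22


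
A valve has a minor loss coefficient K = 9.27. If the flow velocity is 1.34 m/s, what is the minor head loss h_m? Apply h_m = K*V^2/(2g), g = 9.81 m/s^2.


Minor loss formula: h_m = K * V^2/(2g).
V^2 = 1.34^2 = 1.7956.
V^2/(2g) = 1.7956 / 19.62 = 0.0915 m.
h_m = 9.27 * 0.0915 = 0.8484 m.

0.8484


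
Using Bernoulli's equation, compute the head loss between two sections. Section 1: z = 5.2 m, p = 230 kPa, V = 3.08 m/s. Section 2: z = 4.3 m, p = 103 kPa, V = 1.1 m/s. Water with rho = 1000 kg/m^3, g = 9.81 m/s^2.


Total head at each section: H = z + p/(rho*g) + V^2/(2g).
H1 = 5.2 + 230*1000/(1000*9.81) + 3.08^2/(2*9.81)
   = 5.2 + 23.445 + 0.4835
   = 29.129 m.
H2 = 4.3 + 103*1000/(1000*9.81) + 1.1^2/(2*9.81)
   = 4.3 + 10.499 + 0.0617
   = 14.861 m.
h_L = H1 - H2 = 29.129 - 14.861 = 14.268 m.

14.268


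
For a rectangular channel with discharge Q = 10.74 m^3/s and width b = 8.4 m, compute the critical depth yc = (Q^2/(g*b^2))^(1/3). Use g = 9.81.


Using yc = (Q^2 / (g * b^2))^(1/3):
Q^2 = 10.74^2 = 115.35.
g * b^2 = 9.81 * 8.4^2 = 9.81 * 70.56 = 692.19.
Q^2 / (g*b^2) = 115.35 / 692.19 = 0.1666.
yc = 0.1666^(1/3) = 0.5503 m.

0.5503


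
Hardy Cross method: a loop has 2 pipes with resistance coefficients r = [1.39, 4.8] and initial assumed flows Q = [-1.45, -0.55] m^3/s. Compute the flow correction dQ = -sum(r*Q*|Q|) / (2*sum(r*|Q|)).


Numerator terms (r*Q*|Q|): 1.39*-1.45*|-1.45| = -2.9225; 4.8*-0.55*|-0.55| = -1.452.
Sum of numerator = -4.3745.
Denominator terms (r*|Q|): 1.39*|-1.45| = 2.0155; 4.8*|-0.55| = 2.64.
2 * sum of denominator = 2 * 4.6555 = 9.311.
dQ = --4.3745 / 9.311 = 0.4698 m^3/s.

0.4698


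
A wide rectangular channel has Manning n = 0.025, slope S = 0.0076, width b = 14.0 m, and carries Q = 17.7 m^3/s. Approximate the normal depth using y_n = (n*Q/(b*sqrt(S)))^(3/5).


We use the wide-channel approximation y_n = (n*Q/(b*sqrt(S)))^(3/5).
sqrt(S) = sqrt(0.0076) = 0.087178.
Numerator: n*Q = 0.025 * 17.7 = 0.4425.
Denominator: b*sqrt(S) = 14.0 * 0.087178 = 1.220492.
arg = 0.3626.
y_n = 0.3626^(3/5) = 0.544 m.

0.544


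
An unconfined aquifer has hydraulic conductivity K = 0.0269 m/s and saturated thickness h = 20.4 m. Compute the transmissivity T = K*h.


Transmissivity is defined as T = K * h.
T = 0.0269 * 20.4
  = 0.5488 m^2/s.

0.5488


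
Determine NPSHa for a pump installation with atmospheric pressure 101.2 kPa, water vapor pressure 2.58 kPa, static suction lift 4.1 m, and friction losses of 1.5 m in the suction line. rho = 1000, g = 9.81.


NPSHa = p_atm/(rho*g) - z_s - hf_s - p_vap/(rho*g).
p_atm/(rho*g) = 101.2*1000 / (1000*9.81) = 10.316 m.
p_vap/(rho*g) = 2.58*1000 / (1000*9.81) = 0.263 m.
NPSHa = 10.316 - 4.1 - 1.5 - 0.263
      = 4.45 m.

4.45


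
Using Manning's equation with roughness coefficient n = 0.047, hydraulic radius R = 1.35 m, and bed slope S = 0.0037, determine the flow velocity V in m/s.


Manning's equation gives V = (1/n) * R^(2/3) * S^(1/2).
First, compute R^(2/3) = 1.35^(2/3) = 1.2215.
Next, S^(1/2) = 0.0037^(1/2) = 0.060828.
Then 1/n = 1/0.047 = 21.28.
V = 21.28 * 1.2215 * 0.060828 = 1.5809 m/s.

1.5809


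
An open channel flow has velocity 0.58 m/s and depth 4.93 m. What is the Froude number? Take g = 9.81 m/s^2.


The Froude number is defined as Fr = V / sqrt(g*y).
g*y = 9.81 * 4.93 = 48.3633.
sqrt(g*y) = sqrt(48.3633) = 6.9544.
Fr = 0.58 / 6.9544 = 0.0834.

0.0834


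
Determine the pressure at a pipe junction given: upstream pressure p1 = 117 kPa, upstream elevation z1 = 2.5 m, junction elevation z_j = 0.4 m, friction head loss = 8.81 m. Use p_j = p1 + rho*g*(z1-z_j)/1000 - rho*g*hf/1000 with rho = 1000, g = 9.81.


Junction pressure: p_j = p1 + rho*g*(z1 - z_j)/1000 - rho*g*hf/1000.
Elevation term = 1000*9.81*(2.5 - 0.4)/1000 = 20.601 kPa.
Friction term = 1000*9.81*8.81/1000 = 86.426 kPa.
p_j = 117 + 20.601 - 86.426 = 51.17 kPa.

51.17


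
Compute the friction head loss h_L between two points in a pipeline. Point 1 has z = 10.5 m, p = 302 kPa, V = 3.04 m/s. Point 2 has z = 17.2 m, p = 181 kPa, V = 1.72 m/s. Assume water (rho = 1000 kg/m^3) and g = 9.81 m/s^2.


Total head at each section: H = z + p/(rho*g) + V^2/(2g).
H1 = 10.5 + 302*1000/(1000*9.81) + 3.04^2/(2*9.81)
   = 10.5 + 30.785 + 0.471
   = 41.756 m.
H2 = 17.2 + 181*1000/(1000*9.81) + 1.72^2/(2*9.81)
   = 17.2 + 18.451 + 0.1508
   = 35.801 m.
h_L = H1 - H2 = 41.756 - 35.801 = 5.955 m.

5.955


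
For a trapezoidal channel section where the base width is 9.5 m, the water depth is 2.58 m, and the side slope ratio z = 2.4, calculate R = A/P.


For a trapezoidal section with side slope z:
A = (b + z*y)*y = (9.5 + 2.4*2.58)*2.58 = 40.485 m^2.
P = b + 2*y*sqrt(1 + z^2) = 9.5 + 2*2.58*sqrt(1 + 2.4^2) = 22.916 m.
R = A/P = 40.485 / 22.916 = 1.7667 m.

1.7667


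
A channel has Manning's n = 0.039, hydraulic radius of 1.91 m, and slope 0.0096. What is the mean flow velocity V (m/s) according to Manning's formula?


Manning's equation gives V = (1/n) * R^(2/3) * S^(1/2).
First, compute R^(2/3) = 1.91^(2/3) = 1.5394.
Next, S^(1/2) = 0.0096^(1/2) = 0.09798.
Then 1/n = 1/0.039 = 25.64.
V = 25.64 * 1.5394 * 0.09798 = 3.8675 m/s.

3.8675


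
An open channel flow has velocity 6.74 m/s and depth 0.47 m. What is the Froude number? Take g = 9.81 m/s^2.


The Froude number is defined as Fr = V / sqrt(g*y).
g*y = 9.81 * 0.47 = 4.6107.
sqrt(g*y) = sqrt(4.6107) = 2.1473.
Fr = 6.74 / 2.1473 = 3.1389.

3.1389


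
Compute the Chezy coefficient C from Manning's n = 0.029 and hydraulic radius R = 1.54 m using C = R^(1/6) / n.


The Chezy coefficient relates to Manning's n through C = R^(1/6) / n.
R^(1/6) = 1.54^(1/6) = 1.074616.
C = 1.074616 / 0.029 = 37.06 m^(1/2)/s.

37.06


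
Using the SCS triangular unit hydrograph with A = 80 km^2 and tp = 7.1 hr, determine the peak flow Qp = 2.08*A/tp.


SCS formula: Qp = 2.08 * A / tp.
Qp = 2.08 * 80 / 7.1
   = 166.4 / 7.1
   = 23.44 m^3/s per cm.

23.44


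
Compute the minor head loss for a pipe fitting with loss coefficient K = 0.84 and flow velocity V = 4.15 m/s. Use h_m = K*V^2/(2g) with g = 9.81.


Minor loss formula: h_m = K * V^2/(2g).
V^2 = 4.15^2 = 17.2225.
V^2/(2g) = 17.2225 / 19.62 = 0.8778 m.
h_m = 0.84 * 0.8778 = 0.7374 m.

0.7374


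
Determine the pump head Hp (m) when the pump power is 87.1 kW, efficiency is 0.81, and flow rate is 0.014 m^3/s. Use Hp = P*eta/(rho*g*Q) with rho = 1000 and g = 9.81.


Pump head formula: Hp = P * eta / (rho * g * Q).
Numerator: P * eta = 87.1 * 1000 * 0.81 = 70551.0 W.
Denominator: rho * g * Q = 1000 * 9.81 * 0.014 = 137.34.
Hp = 70551.0 / 137.34 = 513.7 m.

513.7


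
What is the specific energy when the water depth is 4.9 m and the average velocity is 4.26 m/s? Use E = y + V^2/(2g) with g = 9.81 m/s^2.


Specific energy E = y + V^2/(2g).
Velocity head = V^2/(2g) = 4.26^2 / (2*9.81) = 18.1476 / 19.62 = 0.925 m.
E = 4.9 + 0.925 = 5.825 m.

5.825


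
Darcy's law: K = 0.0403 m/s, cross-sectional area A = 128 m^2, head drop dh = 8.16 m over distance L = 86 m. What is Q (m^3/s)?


Darcy's law: Q = K * A * i, where i = dh/L.
Hydraulic gradient i = 8.16 / 86 = 0.094884.
Q = 0.0403 * 128 * 0.094884
  = 0.4894 m^3/s.

0.4894


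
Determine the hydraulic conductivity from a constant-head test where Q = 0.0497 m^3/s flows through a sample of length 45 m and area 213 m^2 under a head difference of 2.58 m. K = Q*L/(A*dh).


From K = Q*L / (A*dh):
Numerator: Q*L = 0.0497 * 45 = 2.2365.
Denominator: A*dh = 213 * 2.58 = 549.54.
K = 2.2365 / 549.54 = 0.00407 m/s.

0.00407


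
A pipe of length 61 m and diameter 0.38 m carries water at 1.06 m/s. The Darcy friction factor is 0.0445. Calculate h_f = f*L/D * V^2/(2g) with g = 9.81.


Darcy-Weisbach equation: h_f = f * (L/D) * V^2/(2g).
f * L/D = 0.0445 * 61/0.38 = 7.1434.
V^2/(2g) = 1.06^2 / (2*9.81) = 1.1236 / 19.62 = 0.0573 m.
h_f = 7.1434 * 0.0573 = 0.409 m.

0.409


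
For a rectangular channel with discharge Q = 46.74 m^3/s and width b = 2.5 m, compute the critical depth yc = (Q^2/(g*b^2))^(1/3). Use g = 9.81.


Using yc = (Q^2 / (g * b^2))^(1/3):
Q^2 = 46.74^2 = 2184.63.
g * b^2 = 9.81 * 2.5^2 = 9.81 * 6.25 = 61.31.
Q^2 / (g*b^2) = 2184.63 / 61.31 = 35.6325.
yc = 35.6325^(1/3) = 3.2906 m.

3.2906


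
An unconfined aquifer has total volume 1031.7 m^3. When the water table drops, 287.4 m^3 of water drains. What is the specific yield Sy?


Specific yield Sy = Volume drained / Total volume.
Sy = 287.4 / 1031.7
   = 0.2786.

0.2786


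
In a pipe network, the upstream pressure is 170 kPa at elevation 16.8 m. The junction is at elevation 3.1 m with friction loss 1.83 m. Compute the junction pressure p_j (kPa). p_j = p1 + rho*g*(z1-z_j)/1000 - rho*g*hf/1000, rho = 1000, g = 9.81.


Junction pressure: p_j = p1 + rho*g*(z1 - z_j)/1000 - rho*g*hf/1000.
Elevation term = 1000*9.81*(16.8 - 3.1)/1000 = 134.397 kPa.
Friction term = 1000*9.81*1.83/1000 = 17.952 kPa.
p_j = 170 + 134.397 - 17.952 = 286.44 kPa.

286.44


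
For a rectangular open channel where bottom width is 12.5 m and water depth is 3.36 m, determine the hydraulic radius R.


For a rectangular section:
Flow area A = b * y = 12.5 * 3.36 = 42.0 m^2.
Wetted perimeter P = b + 2y = 12.5 + 2*3.36 = 19.22 m.
Hydraulic radius R = A/P = 42.0 / 19.22 = 2.1852 m.

2.1852


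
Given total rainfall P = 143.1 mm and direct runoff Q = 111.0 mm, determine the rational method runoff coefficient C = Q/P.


The runoff coefficient C = runoff depth / rainfall depth.
C = 111.0 / 143.1
  = 0.7757.

0.7757


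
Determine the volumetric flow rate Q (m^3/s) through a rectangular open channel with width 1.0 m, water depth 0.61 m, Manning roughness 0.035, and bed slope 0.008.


For a rectangular channel, the cross-sectional area A = b * y = 1.0 * 0.61 = 0.61 m^2.
The wetted perimeter P = b + 2y = 1.0 + 2*0.61 = 2.22 m.
Hydraulic radius R = A/P = 0.61/2.22 = 0.2748 m.
Velocity V = (1/n)*R^(2/3)*S^(1/2) = (1/0.035)*0.2748^(2/3)*0.008^(1/2) = 1.0801 m/s.
Discharge Q = A * V = 0.61 * 1.0801 = 0.659 m^3/s.

0.659


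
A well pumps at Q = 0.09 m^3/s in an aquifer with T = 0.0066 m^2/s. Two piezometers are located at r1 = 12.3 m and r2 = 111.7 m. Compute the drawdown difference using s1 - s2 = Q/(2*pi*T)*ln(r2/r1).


Thiem equation: s1 - s2 = Q/(2*pi*T) * ln(r2/r1).
ln(r2/r1) = ln(111.7/12.3) = 2.2062.
Q/(2*pi*T) = 0.09 / (2*pi*0.0066) = 0.09 / 0.0415 = 2.1703.
s1 - s2 = 2.1703 * 2.2062 = 4.7881 m.

4.7881


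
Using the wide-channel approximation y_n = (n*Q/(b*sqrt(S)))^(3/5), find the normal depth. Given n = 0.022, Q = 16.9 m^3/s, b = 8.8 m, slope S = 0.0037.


We use the wide-channel approximation y_n = (n*Q/(b*sqrt(S)))^(3/5).
sqrt(S) = sqrt(0.0037) = 0.060828.
Numerator: n*Q = 0.022 * 16.9 = 0.3718.
Denominator: b*sqrt(S) = 8.8 * 0.060828 = 0.535286.
arg = 0.6946.
y_n = 0.6946^(3/5) = 0.8036 m.

0.8036


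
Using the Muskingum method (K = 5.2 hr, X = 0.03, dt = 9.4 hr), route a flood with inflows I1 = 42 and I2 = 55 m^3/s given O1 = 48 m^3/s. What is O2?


Muskingum coefficients:
denom = 2*K*(1-X) + dt = 2*5.2*(1-0.03) + 9.4 = 19.488.
C0 = (dt - 2*K*X)/denom = (9.4 - 2*5.2*0.03)/19.488 = 0.4663.
C1 = (dt + 2*K*X)/denom = (9.4 + 2*5.2*0.03)/19.488 = 0.4984.
C2 = (2*K*(1-X) - dt)/denom = 0.0353.
O2 = C0*I2 + C1*I1 + C2*O1
   = 0.4663*55 + 0.4984*42 + 0.0353*48
   = 48.27 m^3/s.

48.27


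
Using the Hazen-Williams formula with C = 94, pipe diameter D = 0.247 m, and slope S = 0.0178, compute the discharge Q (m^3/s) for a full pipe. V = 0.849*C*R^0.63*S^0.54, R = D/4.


For a full circular pipe, R = D/4 = 0.247/4 = 0.0617 m.
V = 0.849 * 94 * 0.0617^0.63 * 0.0178^0.54
  = 0.849 * 94 * 0.173022 * 0.11356
  = 1.5681 m/s.
Pipe area A = pi*D^2/4 = pi*0.247^2/4 = 0.0479 m^2.
Q = A * V = 0.0479 * 1.5681 = 0.0751 m^3/s.

0.0751


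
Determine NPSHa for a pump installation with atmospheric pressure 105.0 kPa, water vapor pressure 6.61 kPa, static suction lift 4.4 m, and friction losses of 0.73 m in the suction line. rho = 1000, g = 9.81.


NPSHa = p_atm/(rho*g) - z_s - hf_s - p_vap/(rho*g).
p_atm/(rho*g) = 105.0*1000 / (1000*9.81) = 10.703 m.
p_vap/(rho*g) = 6.61*1000 / (1000*9.81) = 0.674 m.
NPSHa = 10.703 - 4.4 - 0.73 - 0.674
      = 4.9 m.

4.9


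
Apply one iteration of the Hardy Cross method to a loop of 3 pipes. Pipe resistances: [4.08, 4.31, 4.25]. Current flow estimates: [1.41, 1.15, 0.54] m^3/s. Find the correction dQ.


Numerator terms (r*Q*|Q|): 4.08*1.41*|1.41| = 8.1114; 4.31*1.15*|1.15| = 5.7; 4.25*0.54*|0.54| = 1.2393.
Sum of numerator = 15.0507.
Denominator terms (r*|Q|): 4.08*|1.41| = 5.7528; 4.31*|1.15| = 4.9565; 4.25*|0.54| = 2.295.
2 * sum of denominator = 2 * 13.0043 = 26.0086.
dQ = -15.0507 / 26.0086 = -0.5787 m^3/s.

-0.5787


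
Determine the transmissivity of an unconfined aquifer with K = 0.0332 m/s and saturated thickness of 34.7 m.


Transmissivity is defined as T = K * h.
T = 0.0332 * 34.7
  = 1.152 m^2/s.

1.152


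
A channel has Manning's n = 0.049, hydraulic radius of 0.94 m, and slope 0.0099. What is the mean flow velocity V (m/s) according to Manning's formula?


Manning's equation gives V = (1/n) * R^(2/3) * S^(1/2).
First, compute R^(2/3) = 0.94^(2/3) = 0.9596.
Next, S^(1/2) = 0.0099^(1/2) = 0.099499.
Then 1/n = 1/0.049 = 20.41.
V = 20.41 * 0.9596 * 0.099499 = 1.9485 m/s.

1.9485


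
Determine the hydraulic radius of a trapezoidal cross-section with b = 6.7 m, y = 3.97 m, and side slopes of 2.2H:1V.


For a trapezoidal section with side slope z:
A = (b + z*y)*y = (6.7 + 2.2*3.97)*3.97 = 61.273 m^2.
P = b + 2*y*sqrt(1 + z^2) = 6.7 + 2*3.97*sqrt(1 + 2.2^2) = 25.888 m.
R = A/P = 61.273 / 25.888 = 2.3669 m.

2.3669


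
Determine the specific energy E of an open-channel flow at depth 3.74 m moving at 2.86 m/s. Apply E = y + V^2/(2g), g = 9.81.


Specific energy E = y + V^2/(2g).
Velocity head = V^2/(2g) = 2.86^2 / (2*9.81) = 8.1796 / 19.62 = 0.4169 m.
E = 3.74 + 0.4169 = 4.1569 m.

4.1569


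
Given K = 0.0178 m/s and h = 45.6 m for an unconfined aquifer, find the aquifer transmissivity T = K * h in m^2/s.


Transmissivity is defined as T = K * h.
T = 0.0178 * 45.6
  = 0.8117 m^2/s.

0.8117


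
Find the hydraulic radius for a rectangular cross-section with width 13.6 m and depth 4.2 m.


For a rectangular section:
Flow area A = b * y = 13.6 * 4.2 = 57.12 m^2.
Wetted perimeter P = b + 2y = 13.6 + 2*4.2 = 22.0 m.
Hydraulic radius R = A/P = 57.12 / 22.0 = 2.5964 m.

2.5964


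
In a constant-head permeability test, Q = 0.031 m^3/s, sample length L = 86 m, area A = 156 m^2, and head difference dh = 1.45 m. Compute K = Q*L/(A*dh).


From K = Q*L / (A*dh):
Numerator: Q*L = 0.031 * 86 = 2.666.
Denominator: A*dh = 156 * 1.45 = 226.2.
K = 2.666 / 226.2 = 0.011786 m/s.

0.011786


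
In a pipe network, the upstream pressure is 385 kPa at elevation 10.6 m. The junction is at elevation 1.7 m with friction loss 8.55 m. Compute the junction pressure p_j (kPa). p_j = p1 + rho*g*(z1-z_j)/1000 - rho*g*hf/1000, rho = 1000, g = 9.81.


Junction pressure: p_j = p1 + rho*g*(z1 - z_j)/1000 - rho*g*hf/1000.
Elevation term = 1000*9.81*(10.6 - 1.7)/1000 = 87.309 kPa.
Friction term = 1000*9.81*8.55/1000 = 83.876 kPa.
p_j = 385 + 87.309 - 83.876 = 388.43 kPa.

388.43


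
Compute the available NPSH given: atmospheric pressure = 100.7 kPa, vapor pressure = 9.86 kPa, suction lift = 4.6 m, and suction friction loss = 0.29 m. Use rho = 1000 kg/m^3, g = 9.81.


NPSHa = p_atm/(rho*g) - z_s - hf_s - p_vap/(rho*g).
p_atm/(rho*g) = 100.7*1000 / (1000*9.81) = 10.265 m.
p_vap/(rho*g) = 9.86*1000 / (1000*9.81) = 1.005 m.
NPSHa = 10.265 - 4.6 - 0.29 - 1.005
      = 4.37 m.

4.37


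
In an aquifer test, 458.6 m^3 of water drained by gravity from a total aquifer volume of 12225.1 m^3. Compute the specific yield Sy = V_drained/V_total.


Specific yield Sy = Volume drained / Total volume.
Sy = 458.6 / 12225.1
   = 0.0375.

0.0375


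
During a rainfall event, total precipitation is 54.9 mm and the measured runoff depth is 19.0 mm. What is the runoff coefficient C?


The runoff coefficient C = runoff depth / rainfall depth.
C = 19.0 / 54.9
  = 0.3461.

0.3461


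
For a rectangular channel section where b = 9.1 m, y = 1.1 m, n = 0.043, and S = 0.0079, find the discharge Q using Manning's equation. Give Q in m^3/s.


For a rectangular channel, the cross-sectional area A = b * y = 9.1 * 1.1 = 10.01 m^2.
The wetted perimeter P = b + 2y = 9.1 + 2*1.1 = 11.3 m.
Hydraulic radius R = A/P = 10.01/11.3 = 0.8858 m.
Velocity V = (1/n)*R^(2/3)*S^(1/2) = (1/0.043)*0.8858^(2/3)*0.0079^(1/2) = 1.9066 m/s.
Discharge Q = A * V = 10.01 * 1.9066 = 19.085 m^3/s.

19.085


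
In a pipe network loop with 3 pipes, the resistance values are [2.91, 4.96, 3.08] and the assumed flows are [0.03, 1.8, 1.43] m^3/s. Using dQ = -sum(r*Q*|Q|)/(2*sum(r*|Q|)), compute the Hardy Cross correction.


Numerator terms (r*Q*|Q|): 2.91*0.03*|0.03| = 0.0026; 4.96*1.8*|1.8| = 16.0704; 3.08*1.43*|1.43| = 6.2983.
Sum of numerator = 22.3713.
Denominator terms (r*|Q|): 2.91*|0.03| = 0.0873; 4.96*|1.8| = 8.928; 3.08*|1.43| = 4.4044.
2 * sum of denominator = 2 * 13.4197 = 26.8394.
dQ = -22.3713 / 26.8394 = -0.8335 m^3/s.

-0.8335


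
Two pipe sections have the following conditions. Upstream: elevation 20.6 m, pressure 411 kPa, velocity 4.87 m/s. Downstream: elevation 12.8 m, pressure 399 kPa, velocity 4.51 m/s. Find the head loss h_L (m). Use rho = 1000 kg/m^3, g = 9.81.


Total head at each section: H = z + p/(rho*g) + V^2/(2g).
H1 = 20.6 + 411*1000/(1000*9.81) + 4.87^2/(2*9.81)
   = 20.6 + 41.896 + 1.2088
   = 63.705 m.
H2 = 12.8 + 399*1000/(1000*9.81) + 4.51^2/(2*9.81)
   = 12.8 + 40.673 + 1.0367
   = 54.509 m.
h_L = H1 - H2 = 63.705 - 54.509 = 9.195 m.

9.195


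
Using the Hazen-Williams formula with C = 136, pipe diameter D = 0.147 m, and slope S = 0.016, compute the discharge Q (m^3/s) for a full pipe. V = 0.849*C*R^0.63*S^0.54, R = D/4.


For a full circular pipe, R = D/4 = 0.147/4 = 0.0367 m.
V = 0.849 * 136 * 0.0367^0.63 * 0.016^0.54
  = 0.849 * 136 * 0.124771 * 0.107207
  = 1.5445 m/s.
Pipe area A = pi*D^2/4 = pi*0.147^2/4 = 0.017 m^2.
Q = A * V = 0.017 * 1.5445 = 0.0262 m^3/s.

0.0262


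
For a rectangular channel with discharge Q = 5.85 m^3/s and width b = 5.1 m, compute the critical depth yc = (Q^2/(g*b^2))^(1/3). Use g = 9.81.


Using yc = (Q^2 / (g * b^2))^(1/3):
Q^2 = 5.85^2 = 34.22.
g * b^2 = 9.81 * 5.1^2 = 9.81 * 26.01 = 255.16.
Q^2 / (g*b^2) = 34.22 / 255.16 = 0.1341.
yc = 0.1341^(1/3) = 0.5119 m.

0.5119


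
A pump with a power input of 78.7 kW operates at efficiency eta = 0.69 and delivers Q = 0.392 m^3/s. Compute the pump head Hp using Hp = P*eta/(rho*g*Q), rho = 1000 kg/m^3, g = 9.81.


Pump head formula: Hp = P * eta / (rho * g * Q).
Numerator: P * eta = 78.7 * 1000 * 0.69 = 54303.0 W.
Denominator: rho * g * Q = 1000 * 9.81 * 0.392 = 3845.52.
Hp = 54303.0 / 3845.52 = 14.12 m.

14.12


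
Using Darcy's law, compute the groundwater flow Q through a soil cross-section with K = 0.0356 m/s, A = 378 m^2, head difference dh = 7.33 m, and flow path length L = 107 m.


Darcy's law: Q = K * A * i, where i = dh/L.
Hydraulic gradient i = 7.33 / 107 = 0.068505.
Q = 0.0356 * 378 * 0.068505
  = 0.9219 m^3/s.

0.9219


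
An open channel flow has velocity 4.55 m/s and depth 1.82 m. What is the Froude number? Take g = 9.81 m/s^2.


The Froude number is defined as Fr = V / sqrt(g*y).
g*y = 9.81 * 1.82 = 17.8542.
sqrt(g*y) = sqrt(17.8542) = 4.2254.
Fr = 4.55 / 4.2254 = 1.0768.

1.0768


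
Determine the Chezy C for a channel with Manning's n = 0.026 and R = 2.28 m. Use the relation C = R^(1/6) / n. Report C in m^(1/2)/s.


The Chezy coefficient relates to Manning's n through C = R^(1/6) / n.
R^(1/6) = 2.28^(1/6) = 1.147244.
C = 1.147244 / 0.026 = 44.12 m^(1/2)/s.

44.12


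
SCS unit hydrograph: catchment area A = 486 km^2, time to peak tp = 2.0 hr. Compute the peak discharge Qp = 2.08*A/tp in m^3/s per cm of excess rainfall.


SCS formula: Qp = 2.08 * A / tp.
Qp = 2.08 * 486 / 2.0
   = 1010.88 / 2.0
   = 505.44 m^3/s per cm.

505.44


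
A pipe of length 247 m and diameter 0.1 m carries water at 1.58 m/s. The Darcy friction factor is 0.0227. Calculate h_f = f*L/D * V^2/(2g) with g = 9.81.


Darcy-Weisbach equation: h_f = f * (L/D) * V^2/(2g).
f * L/D = 0.0227 * 247/0.1 = 56.069.
V^2/(2g) = 1.58^2 / (2*9.81) = 2.4964 / 19.62 = 0.1272 m.
h_f = 56.069 * 0.1272 = 7.134 m.

7.134


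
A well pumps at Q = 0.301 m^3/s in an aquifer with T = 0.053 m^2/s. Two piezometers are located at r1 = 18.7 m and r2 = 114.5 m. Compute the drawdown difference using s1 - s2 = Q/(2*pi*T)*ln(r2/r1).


Thiem equation: s1 - s2 = Q/(2*pi*T) * ln(r2/r1).
ln(r2/r1) = ln(114.5/18.7) = 1.8121.
Q/(2*pi*T) = 0.301 / (2*pi*0.053) = 0.301 / 0.333 = 0.9039.
s1 - s2 = 0.9039 * 1.8121 = 1.6379 m.

1.6379


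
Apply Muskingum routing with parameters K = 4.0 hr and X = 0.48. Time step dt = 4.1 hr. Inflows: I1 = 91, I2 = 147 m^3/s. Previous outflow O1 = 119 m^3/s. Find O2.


Muskingum coefficients:
denom = 2*K*(1-X) + dt = 2*4.0*(1-0.48) + 4.1 = 8.26.
C0 = (dt - 2*K*X)/denom = (4.1 - 2*4.0*0.48)/8.26 = 0.0315.
C1 = (dt + 2*K*X)/denom = (4.1 + 2*4.0*0.48)/8.26 = 0.9613.
C2 = (2*K*(1-X) - dt)/denom = 0.0073.
O2 = C0*I2 + C1*I1 + C2*O1
   = 0.0315*147 + 0.9613*91 + 0.0073*119
   = 92.97 m^3/s.

92.97


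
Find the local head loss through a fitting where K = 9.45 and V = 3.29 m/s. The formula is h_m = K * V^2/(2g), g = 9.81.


Minor loss formula: h_m = K * V^2/(2g).
V^2 = 3.29^2 = 10.8241.
V^2/(2g) = 10.8241 / 19.62 = 0.5517 m.
h_m = 9.45 * 0.5517 = 5.2134 m.

5.2134


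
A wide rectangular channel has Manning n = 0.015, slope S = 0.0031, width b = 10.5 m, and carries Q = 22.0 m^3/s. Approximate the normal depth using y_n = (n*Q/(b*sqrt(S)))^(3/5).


We use the wide-channel approximation y_n = (n*Q/(b*sqrt(S)))^(3/5).
sqrt(S) = sqrt(0.0031) = 0.055678.
Numerator: n*Q = 0.015 * 22.0 = 0.33.
Denominator: b*sqrt(S) = 10.5 * 0.055678 = 0.584619.
arg = 0.5645.
y_n = 0.5645^(3/5) = 0.7096 m.

0.7096


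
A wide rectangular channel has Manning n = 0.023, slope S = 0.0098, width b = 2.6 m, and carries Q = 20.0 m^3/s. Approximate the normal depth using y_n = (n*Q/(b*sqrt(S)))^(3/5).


We use the wide-channel approximation y_n = (n*Q/(b*sqrt(S)))^(3/5).
sqrt(S) = sqrt(0.0098) = 0.098995.
Numerator: n*Q = 0.023 * 20.0 = 0.46.
Denominator: b*sqrt(S) = 2.6 * 0.098995 = 0.257387.
arg = 1.7872.
y_n = 1.7872^(3/5) = 1.4168 m.

1.4168


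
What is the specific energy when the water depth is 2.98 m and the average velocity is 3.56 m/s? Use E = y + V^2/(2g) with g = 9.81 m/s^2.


Specific energy E = y + V^2/(2g).
Velocity head = V^2/(2g) = 3.56^2 / (2*9.81) = 12.6736 / 19.62 = 0.646 m.
E = 2.98 + 0.646 = 3.626 m.

3.626


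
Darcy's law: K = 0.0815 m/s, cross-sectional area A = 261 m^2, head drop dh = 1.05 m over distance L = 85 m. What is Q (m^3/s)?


Darcy's law: Q = K * A * i, where i = dh/L.
Hydraulic gradient i = 1.05 / 85 = 0.012353.
Q = 0.0815 * 261 * 0.012353
  = 0.2628 m^3/s.

0.2628


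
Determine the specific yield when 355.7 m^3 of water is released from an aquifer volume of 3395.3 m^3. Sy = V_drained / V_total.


Specific yield Sy = Volume drained / Total volume.
Sy = 355.7 / 3395.3
   = 0.1048.

0.1048


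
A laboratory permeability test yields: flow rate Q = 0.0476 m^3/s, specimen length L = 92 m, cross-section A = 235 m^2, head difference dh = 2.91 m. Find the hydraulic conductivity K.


From K = Q*L / (A*dh):
Numerator: Q*L = 0.0476 * 92 = 4.3792.
Denominator: A*dh = 235 * 2.91 = 683.85.
K = 4.3792 / 683.85 = 0.006404 m/s.

0.006404


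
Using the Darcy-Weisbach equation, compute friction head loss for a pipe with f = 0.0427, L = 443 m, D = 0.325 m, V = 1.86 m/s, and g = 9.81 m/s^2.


Darcy-Weisbach equation: h_f = f * (L/D) * V^2/(2g).
f * L/D = 0.0427 * 443/0.325 = 58.2034.
V^2/(2g) = 1.86^2 / (2*9.81) = 3.4596 / 19.62 = 0.1763 m.
h_f = 58.2034 * 0.1763 = 10.263 m.

10.263


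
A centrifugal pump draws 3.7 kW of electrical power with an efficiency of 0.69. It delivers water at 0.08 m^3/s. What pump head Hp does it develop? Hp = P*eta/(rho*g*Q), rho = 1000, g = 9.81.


Pump head formula: Hp = P * eta / (rho * g * Q).
Numerator: P * eta = 3.7 * 1000 * 0.69 = 2553.0 W.
Denominator: rho * g * Q = 1000 * 9.81 * 0.08 = 784.8.
Hp = 2553.0 / 784.8 = 3.25 m.

3.25


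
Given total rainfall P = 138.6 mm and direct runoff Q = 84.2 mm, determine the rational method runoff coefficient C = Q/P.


The runoff coefficient C = runoff depth / rainfall depth.
C = 84.2 / 138.6
  = 0.6075.

0.6075


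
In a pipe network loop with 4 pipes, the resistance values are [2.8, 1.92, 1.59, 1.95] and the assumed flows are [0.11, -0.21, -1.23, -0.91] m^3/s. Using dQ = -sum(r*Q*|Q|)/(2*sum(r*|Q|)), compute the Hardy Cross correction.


Numerator terms (r*Q*|Q|): 2.8*0.11*|0.11| = 0.0339; 1.92*-0.21*|-0.21| = -0.0847; 1.59*-1.23*|-1.23| = -2.4055; 1.95*-0.91*|-0.91| = -1.6148.
Sum of numerator = -4.0711.
Denominator terms (r*|Q|): 2.8*|0.11| = 0.308; 1.92*|-0.21| = 0.4032; 1.59*|-1.23| = 1.9557; 1.95*|-0.91| = 1.7745.
2 * sum of denominator = 2 * 4.4414 = 8.8828.
dQ = --4.0711 / 8.8828 = 0.4583 m^3/s.

0.4583


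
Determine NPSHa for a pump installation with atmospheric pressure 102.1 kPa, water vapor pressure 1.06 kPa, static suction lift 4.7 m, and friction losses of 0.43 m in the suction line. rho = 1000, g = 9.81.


NPSHa = p_atm/(rho*g) - z_s - hf_s - p_vap/(rho*g).
p_atm/(rho*g) = 102.1*1000 / (1000*9.81) = 10.408 m.
p_vap/(rho*g) = 1.06*1000 / (1000*9.81) = 0.108 m.
NPSHa = 10.408 - 4.7 - 0.43 - 0.108
      = 5.17 m.

5.17


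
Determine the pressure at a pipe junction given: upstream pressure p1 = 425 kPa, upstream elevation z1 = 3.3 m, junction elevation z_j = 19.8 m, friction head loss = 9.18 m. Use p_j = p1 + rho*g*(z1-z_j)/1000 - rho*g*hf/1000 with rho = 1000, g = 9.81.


Junction pressure: p_j = p1 + rho*g*(z1 - z_j)/1000 - rho*g*hf/1000.
Elevation term = 1000*9.81*(3.3 - 19.8)/1000 = -161.865 kPa.
Friction term = 1000*9.81*9.18/1000 = 90.056 kPa.
p_j = 425 + -161.865 - 90.056 = 173.08 kPa.

173.08


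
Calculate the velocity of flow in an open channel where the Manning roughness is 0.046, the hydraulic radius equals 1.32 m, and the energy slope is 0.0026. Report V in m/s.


Manning's equation gives V = (1/n) * R^(2/3) * S^(1/2).
First, compute R^(2/3) = 1.32^(2/3) = 1.2033.
Next, S^(1/2) = 0.0026^(1/2) = 0.05099.
Then 1/n = 1/0.046 = 21.74.
V = 21.74 * 1.2033 * 0.05099 = 1.3339 m/s.

1.3339


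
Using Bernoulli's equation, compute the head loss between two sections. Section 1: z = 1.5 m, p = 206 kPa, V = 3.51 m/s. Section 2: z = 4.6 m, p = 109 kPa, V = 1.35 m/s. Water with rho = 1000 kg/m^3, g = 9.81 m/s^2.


Total head at each section: H = z + p/(rho*g) + V^2/(2g).
H1 = 1.5 + 206*1000/(1000*9.81) + 3.51^2/(2*9.81)
   = 1.5 + 20.999 + 0.6279
   = 23.127 m.
H2 = 4.6 + 109*1000/(1000*9.81) + 1.35^2/(2*9.81)
   = 4.6 + 11.111 + 0.0929
   = 15.804 m.
h_L = H1 - H2 = 23.127 - 15.804 = 7.323 m.

7.323


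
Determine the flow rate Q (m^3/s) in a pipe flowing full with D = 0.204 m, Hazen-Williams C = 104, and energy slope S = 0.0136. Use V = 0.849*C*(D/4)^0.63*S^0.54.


For a full circular pipe, R = D/4 = 0.204/4 = 0.051 m.
V = 0.849 * 104 * 0.051^0.63 * 0.0136^0.54
  = 0.849 * 104 * 0.15338 * 0.0982
  = 1.3299 m/s.
Pipe area A = pi*D^2/4 = pi*0.204^2/4 = 0.0327 m^2.
Q = A * V = 0.0327 * 1.3299 = 0.0435 m^3/s.

0.0435


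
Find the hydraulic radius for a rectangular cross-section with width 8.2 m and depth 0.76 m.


For a rectangular section:
Flow area A = b * y = 8.2 * 0.76 = 6.23 m^2.
Wetted perimeter P = b + 2y = 8.2 + 2*0.76 = 9.72 m.
Hydraulic radius R = A/P = 6.23 / 9.72 = 0.6412 m.

0.6412


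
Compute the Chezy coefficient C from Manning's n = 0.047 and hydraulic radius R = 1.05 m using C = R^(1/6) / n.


The Chezy coefficient relates to Manning's n through C = R^(1/6) / n.
R^(1/6) = 1.05^(1/6) = 1.008165.
C = 1.008165 / 0.047 = 21.45 m^(1/2)/s.

21.45


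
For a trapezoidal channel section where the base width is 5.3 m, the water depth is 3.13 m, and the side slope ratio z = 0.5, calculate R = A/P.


For a trapezoidal section with side slope z:
A = (b + z*y)*y = (5.3 + 0.5*3.13)*3.13 = 21.487 m^2.
P = b + 2*y*sqrt(1 + z^2) = 5.3 + 2*3.13*sqrt(1 + 0.5^2) = 12.299 m.
R = A/P = 21.487 / 12.299 = 1.7471 m.

1.7471


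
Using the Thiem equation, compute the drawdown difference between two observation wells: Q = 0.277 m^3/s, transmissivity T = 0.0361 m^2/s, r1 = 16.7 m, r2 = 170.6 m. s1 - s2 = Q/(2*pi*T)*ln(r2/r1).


Thiem equation: s1 - s2 = Q/(2*pi*T) * ln(r2/r1).
ln(r2/r1) = ln(170.6/16.7) = 2.3239.
Q/(2*pi*T) = 0.277 / (2*pi*0.0361) = 0.277 / 0.2268 = 1.2212.
s1 - s2 = 1.2212 * 2.3239 = 2.838 m.

2.838


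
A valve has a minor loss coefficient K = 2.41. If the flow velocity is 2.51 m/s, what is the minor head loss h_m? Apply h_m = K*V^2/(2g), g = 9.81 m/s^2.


Minor loss formula: h_m = K * V^2/(2g).
V^2 = 2.51^2 = 6.3001.
V^2/(2g) = 6.3001 / 19.62 = 0.3211 m.
h_m = 2.41 * 0.3211 = 0.7739 m.

0.7739


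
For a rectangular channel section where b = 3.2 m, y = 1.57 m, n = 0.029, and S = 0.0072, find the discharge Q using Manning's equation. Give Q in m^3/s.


For a rectangular channel, the cross-sectional area A = b * y = 3.2 * 1.57 = 5.02 m^2.
The wetted perimeter P = b + 2y = 3.2 + 2*1.57 = 6.34 m.
Hydraulic radius R = A/P = 5.02/6.34 = 0.7924 m.
Velocity V = (1/n)*R^(2/3)*S^(1/2) = (1/0.029)*0.7924^(2/3)*0.0072^(1/2) = 2.5056 m/s.
Discharge Q = A * V = 5.02 * 2.5056 = 12.588 m^3/s.

12.588


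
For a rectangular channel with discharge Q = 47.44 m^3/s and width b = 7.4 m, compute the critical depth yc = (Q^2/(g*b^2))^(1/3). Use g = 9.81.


Using yc = (Q^2 / (g * b^2))^(1/3):
Q^2 = 47.44^2 = 2250.55.
g * b^2 = 9.81 * 7.4^2 = 9.81 * 54.76 = 537.2.
Q^2 / (g*b^2) = 2250.55 / 537.2 = 4.1894.
yc = 4.1894^(1/3) = 1.6121 m.

1.6121


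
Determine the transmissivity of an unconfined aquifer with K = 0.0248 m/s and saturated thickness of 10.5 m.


Transmissivity is defined as T = K * h.
T = 0.0248 * 10.5
  = 0.2604 m^2/s.

0.2604


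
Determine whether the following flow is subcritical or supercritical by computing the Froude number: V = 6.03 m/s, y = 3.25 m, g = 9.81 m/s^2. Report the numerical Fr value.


The Froude number is defined as Fr = V / sqrt(g*y).
g*y = 9.81 * 3.25 = 31.8825.
sqrt(g*y) = sqrt(31.8825) = 5.6465.
Fr = 6.03 / 5.6465 = 1.0679.
Since Fr > 1, the flow is supercritical.

1.0679


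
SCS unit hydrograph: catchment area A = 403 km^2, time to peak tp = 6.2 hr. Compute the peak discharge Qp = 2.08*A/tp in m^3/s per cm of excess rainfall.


SCS formula: Qp = 2.08 * A / tp.
Qp = 2.08 * 403 / 6.2
   = 838.24 / 6.2
   = 135.2 m^3/s per cm.

135.2


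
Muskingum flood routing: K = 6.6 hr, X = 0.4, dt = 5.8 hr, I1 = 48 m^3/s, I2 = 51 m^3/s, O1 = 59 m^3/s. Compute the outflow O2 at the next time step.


Muskingum coefficients:
denom = 2*K*(1-X) + dt = 2*6.6*(1-0.4) + 5.8 = 13.72.
C0 = (dt - 2*K*X)/denom = (5.8 - 2*6.6*0.4)/13.72 = 0.0379.
C1 = (dt + 2*K*X)/denom = (5.8 + 2*6.6*0.4)/13.72 = 0.8076.
C2 = (2*K*(1-X) - dt)/denom = 0.1545.
O2 = C0*I2 + C1*I1 + C2*O1
   = 0.0379*51 + 0.8076*48 + 0.1545*59
   = 49.81 m^3/s.

49.81


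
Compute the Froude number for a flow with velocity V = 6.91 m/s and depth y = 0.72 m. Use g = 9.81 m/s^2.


The Froude number is defined as Fr = V / sqrt(g*y).
g*y = 9.81 * 0.72 = 7.0632.
sqrt(g*y) = sqrt(7.0632) = 2.6577.
Fr = 6.91 / 2.6577 = 2.6.

2.6


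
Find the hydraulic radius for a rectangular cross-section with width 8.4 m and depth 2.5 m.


For a rectangular section:
Flow area A = b * y = 8.4 * 2.5 = 21.0 m^2.
Wetted perimeter P = b + 2y = 8.4 + 2*2.5 = 13.4 m.
Hydraulic radius R = A/P = 21.0 / 13.4 = 1.5672 m.

1.5672


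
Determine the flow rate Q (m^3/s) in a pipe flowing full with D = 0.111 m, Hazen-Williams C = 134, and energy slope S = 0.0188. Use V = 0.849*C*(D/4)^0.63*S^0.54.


For a full circular pipe, R = D/4 = 0.111/4 = 0.0278 m.
V = 0.849 * 134 * 0.0278^0.63 * 0.0188^0.54
  = 0.849 * 134 * 0.104534 * 0.116962
  = 1.391 m/s.
Pipe area A = pi*D^2/4 = pi*0.111^2/4 = 0.0097 m^2.
Q = A * V = 0.0097 * 1.391 = 0.0135 m^3/s.

0.0135


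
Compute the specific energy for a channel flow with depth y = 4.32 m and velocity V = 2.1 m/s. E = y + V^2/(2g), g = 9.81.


Specific energy E = y + V^2/(2g).
Velocity head = V^2/(2g) = 2.1^2 / (2*9.81) = 4.41 / 19.62 = 0.2248 m.
E = 4.32 + 0.2248 = 4.5448 m.

4.5448
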